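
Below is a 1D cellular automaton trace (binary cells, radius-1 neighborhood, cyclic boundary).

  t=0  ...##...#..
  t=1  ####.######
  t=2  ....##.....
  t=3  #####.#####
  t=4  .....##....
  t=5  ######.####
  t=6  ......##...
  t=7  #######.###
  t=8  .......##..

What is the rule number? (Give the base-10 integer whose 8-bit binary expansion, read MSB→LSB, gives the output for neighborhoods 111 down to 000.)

63

  nb ###: next=.  (t=1,i=0, bit7=0)
  nb ##.: next=.  (t=0,i=4, bit6=0)
  nb #.#: next=#  (t=1,i=4, bit5=1)
  nb #..: next=#  (t=0,i=5, bit4=1)
  nb .##: next=#  (t=0,i=3, bit3=1)
  nb .#.: next=#  (t=0,i=8, bit2=1)
  nb ..#: next=#  (t=0,i=2, bit1=1)
  nb ...: next=#  (t=0,i=0, bit0=1)
  bits 00111111 = 63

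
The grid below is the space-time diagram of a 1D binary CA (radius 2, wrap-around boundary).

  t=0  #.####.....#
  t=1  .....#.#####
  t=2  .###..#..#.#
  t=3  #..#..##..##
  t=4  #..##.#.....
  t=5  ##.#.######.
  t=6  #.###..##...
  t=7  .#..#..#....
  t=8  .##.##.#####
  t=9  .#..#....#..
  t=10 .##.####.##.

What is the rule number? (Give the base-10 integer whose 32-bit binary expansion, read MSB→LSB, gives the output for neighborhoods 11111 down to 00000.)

2490437467

  ##### -> #   bit 31 = 1  t=1,i=9
  ####. -> .   bit 30 = 0  t=0,i=4
  ###.# -> .   bit 29 = 0  t=5,i=10
  ###.. -> #   bit 28 = 1  t=0,i=5
  ##.## -> .   bit 27 = 0  t=0,i=1
  ##.#. -> #   bit 26 = 1  t=4,i=5
  ##..# -> .   bit 25 = 0  t=2,i=4
  ##... -> .   bit 24 = 0  t=0,i=6
  #.### -> .   bit 23 = 0  t=0,i=2
  #.##. -> #   bit 22 = 1  t=5,i=0
  #.#.# -> #   bit 21 = 1  t=2,i=11
  #.#.. -> #   bit 20 = 1  t=4,i=6
  #..## -> .   bit 19 = 0  t=3,i=5
  #..#. -> .   bit 18 = 0  t=2,i=5
  #...# -> .   bit 17 = 0  t=6,i=10
  #.... -> #   bit 16 = 1  t=0,i=7
  .#### -> .   bit 15 = 0  t=0,i=3
  .###. -> .   bit 14 = 0  t=2,i=2
  .##.# -> .   bit 13 = 0  t=0,i=0
  .##.. -> .   bit 12 = 0  t=3,i=7
  .#.## -> #   bit 11 = 1  t=1,i=6
  .#.#. -> #   bit 10 = 1  t=2,i=10
  .#..# -> #   bit 9 = 1  t=2,i=7
  .#... -> #   bit 8 = 1  t=4,i=7
  ..### -> .   bit 7 = 0  t=3,i=10
  ..##. -> #   bit 6 = 1  t=0,i=11
  ..#.# -> .   bit 5 = 0  t=1,i=5
  ..#.. -> #   bit 4 = 1  t=2,i=6
  ...## -> #   bit 3 = 1  t=0,i=10
  ...#. -> .   bit 2 = 0  t=1,i=4
  ....# -> #   bit 1 = 1  t=0,i=9
  ..... -> #   bit 0 = 1  t=0,i=8
  bits 10010100011100010000111101011011 = 2490437467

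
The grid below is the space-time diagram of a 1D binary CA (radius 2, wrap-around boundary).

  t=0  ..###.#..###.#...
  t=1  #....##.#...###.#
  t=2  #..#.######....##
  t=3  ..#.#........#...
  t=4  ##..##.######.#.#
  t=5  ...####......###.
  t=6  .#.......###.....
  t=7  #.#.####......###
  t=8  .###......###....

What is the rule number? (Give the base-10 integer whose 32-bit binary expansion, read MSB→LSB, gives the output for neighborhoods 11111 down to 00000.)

209598791

  ##### -> .   bit 31 = 0  t=2,i=7
  ####. -> .   bit 30 = 0  t=2,i=9
  ###.# -> .   bit 29 = 0  t=0,i=4
  ###.. -> .   bit 28 = 0  t=2,i=0
  ##.## -> #   bit 27 = 1  t=1,i=15
  ##.#. -> #   bit 26 = 1  t=0,i=5
  ##..# -> .   bit 25 = 0  t=2,i=1
  ##... -> .   bit 24 = 0  t=1,i=1
  #.### -> .   bit 23 = 0  t=2,i=5
  #.##. -> #   bit 22 = 1  t=1,i=16
  #.#.# -> #   bit 21 = 1  t=4,i=14
  #.#.. -> #   bit 20 = 1  t=0,i=6
  #..## -> #   bit 19 = 1  t=0,i=8
  #..#. -> #   bit 18 = 1  t=2,i=2
  #...# -> #   bit 17 = 1  t=1,i=10
  #.... -> .   bit 16 = 0  t=0,i=15
  .#### -> .   bit 15 = 0  t=2,i=6
  .###. -> .   bit 14 = 0  t=0,i=3
  .##.# -> #   bit 13 = 1  t=1,i=6
  .##.. -> #   bit 12 = 1  t=1,i=0
  .#.## -> #   bit 11 = 1  t=2,i=4
  .#.#. -> .   bit 10 = 0  t=3,i=3
  .#..# -> .   bit 9 = 0  t=0,i=7
  .#... -> #   bit 8 = 1  t=0,i=14
  ..### -> .   bit 7 = 0  t=0,i=2
  ..##. -> #   bit 6 = 1  t=1,i=5
  ..#.# -> .   bit 5 = 0  t=2,i=3
  ..#.. -> .   bit 4 = 0  t=3,i=13
  ...## -> .   bit 3 = 0  t=0,i=1
  ...#. -> #   bit 2 = 1  t=3,i=1
  ....# -> #   bit 1 = 1  t=0,i=0
  ..... -> #   bit 0 = 1  t=0,i=16
  bits 00001100011111100011100101000111 = 209598791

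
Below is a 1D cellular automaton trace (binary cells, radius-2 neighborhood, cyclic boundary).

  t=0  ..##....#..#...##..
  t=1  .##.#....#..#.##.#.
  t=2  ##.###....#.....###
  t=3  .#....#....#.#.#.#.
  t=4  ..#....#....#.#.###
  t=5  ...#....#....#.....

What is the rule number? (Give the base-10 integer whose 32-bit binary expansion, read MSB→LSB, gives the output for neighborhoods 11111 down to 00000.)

622364489

  nb #####: next=.  (t=2,i=18, bit31=0)
  nb ####.: next=.  (t=2,i=0, bit30=0)
  nb ###.#: next=#  (t=2,i=1, bit29=1)
  nb ###..: next=.  (t=2,i=5, bit28=0)
  nb ##.##: next=.  (t=2,i=2, bit27=0)
  nb ##.#.: next=#  (t=1,i=3, bit26=1)
  nb ##..#: next=.  (t=4,i=0, bit25=0)
  nb ##...: next=#  (t=0,i=4, bit24=1)
  nb #.###: next=.  (t=2,i=3, bit23=0)
  nb #.##.: next=.  (t=1,i=14, bit22=0)
  nb #.#.#: next=.  (t=3,i=13, bit21=0)
  nb #.#..: next=#  (t=1,i=4, bit20=1)
  nb #..##: next=#  (t=1,i=0, bit19=1)
  nb #..#.: next=.  (t=0,i=10, bit18=0)
  nb #...#: next=.  (t=0,i=13, bit17=0)
  nb #....: next=.  (t=0,i=5, bit16=0)
  nb .####: next=#  (t=2,i=17, bit15=1)
  nb .###.: next=.  (t=2,i=4, bit14=0)
  nb .##.#: next=.  (t=1,i=2, bit13=0)
  nb .##..: next=.  (t=0,i=3, bit12=0)
  nb .#.##: next=.  (t=1,i=13, bit11=0)
  nb .#.#.: next=#  (t=3,i=12, bit10=1)
  nb .#..#: next=#  (t=0,i=9, bit9=1)
  nb .#...: next=#  (t=0,i=12, bit8=1)
  nb ..###: next=.  (t=2,i=16, bit7=0)
  nb ..##.: next=#  (t=0,i=2, bit6=1)
  nb ..#.#: next=.  (t=1,i=12, bit5=0)
  nb ..#..: next=.  (t=0,i=8, bit4=0)
  nb ...##: next=#  (t=0,i=1, bit3=1)
  nb ...#.: next=.  (t=0,i=7, bit2=0)
  nb ....#: next=.  (t=0,i=0, bit1=0)
  nb .....: next=#  (t=2,i=13, bit0=1)
  bits 00100101000110001000011101001001 = 622364489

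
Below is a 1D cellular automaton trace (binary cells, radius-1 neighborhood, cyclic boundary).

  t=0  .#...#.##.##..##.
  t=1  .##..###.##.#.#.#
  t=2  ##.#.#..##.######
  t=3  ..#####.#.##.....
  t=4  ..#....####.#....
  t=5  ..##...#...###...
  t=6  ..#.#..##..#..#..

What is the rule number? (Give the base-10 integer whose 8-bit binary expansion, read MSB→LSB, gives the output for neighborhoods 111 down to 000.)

60

  ###|.  b7=0 t=1,i=6
  ##.|.  b6=0 t=0,i=8
  #.#|#  b5=1 t=0,i=6
  #..|#  b4=1 t=0,i=2
  .##|#  b3=1 t=0,i=7
  .#.|#  b2=1 t=0,i=1
  ..#|.  b1=0 t=0,i=0
  ...|.  b0=0 t=0,i=3
  bits 00111100 = 60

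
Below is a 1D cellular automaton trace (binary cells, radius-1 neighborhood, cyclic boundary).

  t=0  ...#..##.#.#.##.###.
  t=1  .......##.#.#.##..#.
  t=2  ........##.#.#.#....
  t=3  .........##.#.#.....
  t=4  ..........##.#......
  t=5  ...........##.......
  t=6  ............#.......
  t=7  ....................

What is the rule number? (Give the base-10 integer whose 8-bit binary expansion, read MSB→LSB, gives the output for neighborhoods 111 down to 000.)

  [7] ### => .  t=0,i=17
  [6] ##. => #  t=0,i=7
  [5] #.# => #  t=0,i=8
  [4] #.. => .  t=0,i=4
  [3] .## => .  t=0,i=6
  [2] .#. => .  t=0,i=3
  [1] ..# => .  t=0,i=2
  [0] ... => .  t=0,i=0
  bits 01100000 = 96

96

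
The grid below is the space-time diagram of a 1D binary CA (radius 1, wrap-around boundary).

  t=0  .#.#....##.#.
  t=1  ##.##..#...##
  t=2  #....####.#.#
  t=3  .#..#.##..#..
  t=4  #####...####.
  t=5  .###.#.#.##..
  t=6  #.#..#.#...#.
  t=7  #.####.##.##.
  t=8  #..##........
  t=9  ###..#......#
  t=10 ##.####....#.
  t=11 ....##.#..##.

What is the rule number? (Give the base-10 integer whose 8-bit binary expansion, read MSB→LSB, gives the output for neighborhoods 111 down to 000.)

  ### -> #   bit 7 = 1  t=1,i=0
  ##. -> .   bit 6 = 0  t=0,i=9
  #.# -> .   bit 5 = 0  t=0,i=2
  #.. -> #   bit 4 = 1  t=0,i=4
  .## -> .   bit 3 = 0  t=0,i=8
  .#. -> #   bit 2 = 1  t=0,i=1
  ..# -> #   bit 1 = 1  t=0,i=0
  ... -> .   bit 0 = 0  t=0,i=5
  bits 10010110 = 150

150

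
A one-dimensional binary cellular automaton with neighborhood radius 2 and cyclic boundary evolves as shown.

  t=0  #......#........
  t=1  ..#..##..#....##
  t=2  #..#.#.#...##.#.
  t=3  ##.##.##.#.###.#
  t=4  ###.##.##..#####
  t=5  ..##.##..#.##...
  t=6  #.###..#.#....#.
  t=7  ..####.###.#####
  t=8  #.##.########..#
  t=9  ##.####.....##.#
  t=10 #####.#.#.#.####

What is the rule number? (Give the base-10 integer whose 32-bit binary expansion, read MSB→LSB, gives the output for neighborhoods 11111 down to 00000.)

  #####|.  b31=0 t=4,i=0
  ####.|.  b30=0 t=4,i=1
  ###.#|#  b29=1 t=3,i=1
  ###..|#  b28=1 t=6,i=4
  ##.##|#  b27=1 t=3,i=2
  ##.#.|#  b26=1 t=2,i=13
  ##..#|#  b25=1 t=1,i=0
  ##...|.  b24=0 t=5,i=13
  #.###|#  b23=1 t=3,i=11
  #.##.|.  b22=0 t=3,i=3
  #.#.#|.  b21=0 t=2,i=5
  #.#..|#  b20=1 t=2,i=0
  #..##|.  b19=0 t=1,i=4
  #..#.|.  b18=0 t=1,i=1
  #...#|#  b17=1 t=2,i=9
  #....|#  b16=1 t=0,i=2
  .####|#  b15=1 t=4,i=12
  .###.|#  b14=1 t=3,i=0
  .##.#|#  b13=1 t=2,i=12
  .##..|.  b12=0 t=1,i=6
  .#.##|.  b11=0 t=3,i=10
  .#.#.|#  b10=1 t=2,i=4
  .#..#|#  b9=1 t=1,i=3
  .#...|.  b8=0 t=0,i=1
  ..###|#  b7=1 t=4,i=11
  ..##.|#  b6=1 t=1,i=5
  ..#.#|#  b5=1 t=2,i=3
  ..#..|.  b4=0 t=0,i=0
  ...##|.  b3=0 t=1,i=13
  ...#.|#  b2=1 t=0,i=6
  ....#|#  b1=1 t=0,i=5
  .....|.  b0=0 t=0,i=3
  bits 00111110100100111110011011100110 = 1049880294

1049880294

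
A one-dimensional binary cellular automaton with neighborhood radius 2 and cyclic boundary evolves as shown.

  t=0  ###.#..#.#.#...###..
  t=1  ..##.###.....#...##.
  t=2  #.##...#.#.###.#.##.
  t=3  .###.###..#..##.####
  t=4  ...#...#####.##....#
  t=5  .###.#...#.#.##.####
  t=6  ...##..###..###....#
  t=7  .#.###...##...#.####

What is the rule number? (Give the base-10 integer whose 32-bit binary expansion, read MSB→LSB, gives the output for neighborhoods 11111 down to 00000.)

3058121334

  [31] ##### => #  t=4,i=9
  [30] ####. => .  t=3,i=18
  [29] ###.# => #  t=0,i=2
  [28] ###.. => #  t=0,i=17
  [27] ##.## => .  t=1,i=4
  [26] ##.#. => #  t=0,i=3
  [25] ##..# => #  t=0,i=18
  [24] ##... => .  t=1,i=8
  [23] #.### => .  t=1,i=5
  [22] #.##. => #  t=2,i=2
  [21] #.#.# => .  t=0,i=9
  [20] #.#.. => .  t=0,i=4
  [19] #..## => .  t=0,i=19
  [18] #..#. => #  t=0,i=6
  [17] #...# => #  t=0,i=13
  [16] #.... => #  t=1,i=9
  [15] .#### => .  t=3,i=17
  [14] .###. => .  t=0,i=1
  [13] .##.# => #  t=1,i=3
  [12] .##.. => #  t=1,i=18
  [11] .#.## => #  t=2,i=1
  [10] .#.#. => .  t=0,i=8
  [9] .#..# => #  t=0,i=5
  [8] .#... => .  t=0,i=12
  [7] ..### => .  t=0,i=0
  [6] ..##. => #  t=1,i=2
  [5] ..#.# => #  t=0,i=7
  [4] ..#.. => #  t=1,i=13
  [3] ...## => .  t=0,i=14
  [2] ...#. => #  t=1,i=12
  [1] ....# => #  t=1,i=11
  [0] ..... => .  t=1,i=10
  bits 10110110010001110011101001110110 = 3058121334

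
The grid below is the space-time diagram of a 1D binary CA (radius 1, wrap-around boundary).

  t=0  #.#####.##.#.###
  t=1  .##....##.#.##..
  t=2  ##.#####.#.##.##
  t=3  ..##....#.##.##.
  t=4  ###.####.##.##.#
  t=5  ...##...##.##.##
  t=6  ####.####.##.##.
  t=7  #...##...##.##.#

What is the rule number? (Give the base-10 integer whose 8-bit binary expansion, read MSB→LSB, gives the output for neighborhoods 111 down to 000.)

59

  ### -> .   bit 7 = 0  t=0,i=3
  ##. -> .   bit 6 = 0  t=0,i=0
  #.# -> #   bit 5 = 1  t=0,i=1
  #.. -> #   bit 4 = 1  t=1,i=3
  .## -> #   bit 3 = 1  t=0,i=2
  .#. -> .   bit 2 = 0  t=0,i=11
  ..# -> #   bit 1 = 1  t=1,i=0
  ... -> #   bit 0 = 1  t=1,i=4
  bits 00111011 = 59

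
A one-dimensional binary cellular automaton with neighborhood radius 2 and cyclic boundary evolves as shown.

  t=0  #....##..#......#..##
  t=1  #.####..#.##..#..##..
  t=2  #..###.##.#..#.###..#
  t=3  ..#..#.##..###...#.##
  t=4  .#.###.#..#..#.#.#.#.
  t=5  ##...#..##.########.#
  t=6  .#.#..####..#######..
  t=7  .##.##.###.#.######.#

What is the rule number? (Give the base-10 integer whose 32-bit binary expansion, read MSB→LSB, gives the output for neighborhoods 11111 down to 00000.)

4033849194

  nb #####: next=#  (t=5,i=13, bit31=1)
  nb ####.: next=#  (t=1,i=4, bit30=1)
  nb ###.#: next=#  (t=2,i=5, bit29=1)
  nb ###..: next=#  (t=0,i=0, bit28=1)
  nb ##.##: next=.  (t=2,i=6, bit27=0)
  nb ##.#.: next=.  (t=2,i=9, bit26=0)
  nb ##..#: next=.  (t=0,i=7, bit25=0)
  nb ##...: next=.  (t=0,i=1, bit24=0)
  nb #.###: next=.  (t=1,i=2, bit23=0)
  nb #.##.: next=#  (t=1,i=10, bit22=1)
  nb #.#.#: next=#  (t=4,i=15, bit21=1)
  nb #.#..: next=.  (t=2,i=10, bit20=0)
  nb #..##: next=#  (t=0,i=18, bit19=1)
  nb #..#.: next=#  (t=0,i=8, bit18=1)
  nb #...#: next=#  (t=3,i=15, bit17=1)
  nb #....: next=#  (t=0,i=2, bit16=1)
  nb .####: next=#  (t=1,i=3, bit15=1)
  nb .###.: next=.  (t=0,i=20, bit14=0)
  nb .##.#: next=#  (t=2,i=8, bit13=1)
  nb .##..: next=.  (t=0,i=6, bit12=0)
  nb .#.##: next=.  (t=1,i=1, bit11=0)
  nb .#.#.: next=#  (t=4,i=14, bit10=1)
  nb .#..#: next=#  (t=0,i=17, bit9=1)
  nb .#...: next=#  (t=0,i=10, bit8=1)
  nb ..###: next=.  (t=0,i=19, bit7=0)
  nb ..##.: next=#  (t=0,i=5, bit6=1)
  nb ..#.#: next=#  (t=1,i=0, bit5=1)
  nb ..#..: next=.  (t=0,i=9, bit4=0)
  nb ...##: next=#  (t=0,i=4, bit3=1)
  nb ...#.: next=.  (t=0,i=15, bit2=0)
  nb ....#: next=#  (t=0,i=3, bit1=1)
  nb .....: next=.  (t=0,i=12, bit0=0)
  bits 11110000011011111010011101101010 = 4033849194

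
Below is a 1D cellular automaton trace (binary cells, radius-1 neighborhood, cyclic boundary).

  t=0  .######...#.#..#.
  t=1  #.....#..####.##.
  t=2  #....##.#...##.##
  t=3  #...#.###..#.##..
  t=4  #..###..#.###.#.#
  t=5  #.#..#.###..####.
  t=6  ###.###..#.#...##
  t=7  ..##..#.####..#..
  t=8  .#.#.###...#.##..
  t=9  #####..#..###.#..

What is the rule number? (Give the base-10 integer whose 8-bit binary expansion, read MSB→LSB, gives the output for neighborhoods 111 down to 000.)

  ### -> .   bit 7 = 0  t=0,i=2
  ##. -> #   bit 6 = 1  t=0,i=6
  #.# -> #   bit 5 = 1  t=0,i=11
  #.. -> .   bit 4 = 0  t=0,i=7
  .## -> .   bit 3 = 0  t=0,i=1
  .#. -> #   bit 2 = 1  t=0,i=10
  ..# -> #   bit 1 = 1  t=0,i=0
  ... -> .   bit 0 = 0  t=0,i=8
  bits 01100110 = 102

102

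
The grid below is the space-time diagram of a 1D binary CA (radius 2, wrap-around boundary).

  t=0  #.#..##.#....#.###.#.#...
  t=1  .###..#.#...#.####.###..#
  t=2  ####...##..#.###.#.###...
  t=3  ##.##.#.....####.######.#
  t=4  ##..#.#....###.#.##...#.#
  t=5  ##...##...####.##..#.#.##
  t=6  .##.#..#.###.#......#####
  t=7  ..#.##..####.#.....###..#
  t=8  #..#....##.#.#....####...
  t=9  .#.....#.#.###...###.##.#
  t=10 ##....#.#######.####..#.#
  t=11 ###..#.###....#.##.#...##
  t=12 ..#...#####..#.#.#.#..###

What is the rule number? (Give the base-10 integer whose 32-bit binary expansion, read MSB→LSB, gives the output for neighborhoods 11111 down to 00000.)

  ##### -> .   bit 31 = 0  t=3,i=19
  ####. -> .   bit 30 = 0  t=1,i=16
  ###.# -> #   bit 29 = 1  t=0,i=17
  ###.. -> #   bit 28 = 1  t=1,i=3
  ##.## -> .   bit 27 = 0  t=1,i=18
  ##.#. -> .   bit 26 = 0  t=0,i=7
  ##..# -> .   bit 25 = 0  t=1,i=4
  ##... -> #   bit 24 = 1  t=2,i=4
  #.### -> #   bit 23 = 1  t=0,i=15
  #.##. -> .   bit 22 = 0  t=3,i=3
  #.#.# -> #   bit 21 = 1  t=0,i=19
  #.#.. -> #   bit 20 = 1  t=0,i=2
  #..## -> .   bit 19 = 0  t=0,i=4
  #..#. -> .   bit 18 = 0  t=1,i=5
  #...# -> .   bit 17 = 0  t=0,i=23
  #.... -> .   bit 16 = 0  t=0,i=10
  .#### -> #   bit 15 = 1  t=1,i=15
  .###. -> #   bit 14 = 1  t=0,i=16
  .##.# -> #   bit 13 = 1  t=0,i=6
  .##.. -> .   bit 12 = 0  t=2,i=8
  .#.## -> #   bit 11 = 1  t=0,i=14
  .#.#. -> #   bit 10 = 1  t=0,i=1
  .#..# -> #   bit 9 = 1  t=0,i=3
  .#... -> .   bit 8 = 0  t=0,i=9
  ..### -> #   bit 7 = 1  t=2,i=0
  ..##. -> .   bit 6 = 0  t=0,i=5
  ..#.# -> .   bit 5 = 0  t=0,i=0
  ..#.. -> .   bit 4 = 0  t=7,i=24
  ...## -> #   bit 3 = 1  t=2,i=6
  ...#. -> #   bit 2 = 1  t=0,i=12
  ....# -> .   bit 1 = 0  t=0,i=11
  ..... -> .   bit 0 = 0  t=3,i=9
  bits 00110001101100001110111010001100 = 833678988

833678988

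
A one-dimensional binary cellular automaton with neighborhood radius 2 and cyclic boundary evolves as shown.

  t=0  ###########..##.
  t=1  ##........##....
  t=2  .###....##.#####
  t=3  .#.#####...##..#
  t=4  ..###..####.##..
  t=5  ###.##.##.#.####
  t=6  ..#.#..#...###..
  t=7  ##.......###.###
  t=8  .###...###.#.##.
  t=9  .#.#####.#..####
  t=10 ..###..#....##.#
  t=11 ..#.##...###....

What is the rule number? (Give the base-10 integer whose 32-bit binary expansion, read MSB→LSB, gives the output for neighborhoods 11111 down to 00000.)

868456590

  #####|.  b31=0 t=0,i=2
  ####.|.  b30=0 t=0,i=9
  ###.#|#  b29=1 t=2,i=15
  ###..|#  b28=1 t=0,i=10
  ##.##|.  b27=0 t=0,i=15
  ##.#.|.  b26=0 t=5,i=9
  ##..#|#  b25=1 t=0,i=11
  ##...|#  b24=1 t=1,i=2
  #.###|#  b23=1 t=0,i=0
  #.##.|#  b22=1 t=4,i=12
  #.#.#|.  b21=0 t=3,i=1
  #.#..|.  b20=0 t=6,i=4
  #..##|.  b19=0 t=0,i=12
  #..#.|.  b18=0 t=3,i=14
  #...#|#  b17=1 t=3,i=9
  #....|#  b16=1 t=1,i=3
  .####|#  b15=1 t=0,i=1
  .###.|.  b14=0 t=2,i=2
  .##.#|.  b13=0 t=0,i=14
  .##..|#  b12=1 t=1,i=1
  .#.##|#  b11=1 t=3,i=2
  .#.#.|.  b10=0 t=3,i=0
  .#..#|.  b9=0 t=6,i=5
  .#...|.  b8=0 t=6,i=8
  ..###|#  b7=1 t=4,i=2
  ..##.|.  b6=0 t=0,i=13
  ..#.#|.  b5=0 t=3,i=15
  ..#..|.  b4=0 t=6,i=7
  ...##|#  b3=1 t=1,i=9
  ...#.|#  b2=1 t=6,i=1
  ....#|#  b1=1 t=1,i=8
  .....|.  b0=0 t=1,i=4
  bits 00110011110000111001100010001110 = 868456590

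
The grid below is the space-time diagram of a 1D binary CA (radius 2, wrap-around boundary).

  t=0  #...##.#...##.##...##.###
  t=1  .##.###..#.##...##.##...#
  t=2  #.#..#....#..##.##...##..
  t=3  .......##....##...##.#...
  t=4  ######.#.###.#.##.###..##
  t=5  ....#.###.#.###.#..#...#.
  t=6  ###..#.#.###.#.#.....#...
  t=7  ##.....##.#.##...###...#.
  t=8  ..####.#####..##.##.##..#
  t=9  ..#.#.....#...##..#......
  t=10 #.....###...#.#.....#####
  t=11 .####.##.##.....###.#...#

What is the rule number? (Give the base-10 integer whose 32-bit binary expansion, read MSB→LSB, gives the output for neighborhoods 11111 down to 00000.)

  nb #####: next=.  (t=4,i=0, bit31=0)
  nb ####.: next=#  (t=0,i=24, bit30=1)
  nb ###.#: next=.  (t=4,i=5, bit29=0)
  nb ###..: next=.  (t=0,i=0, bit28=0)
  nb ##.##: next=.  (t=0,i=13, bit27=0)
  nb ##.#.: next=#  (t=0,i=6, bit26=1)
  nb ##..#: next=.  (t=1,i=7, bit25=0)
  nb ##...: next=#  (t=0,i=1, bit24=1)
  nb #.###: next=.  (t=0,i=22, bit23=0)
  nb #.##.: next=.  (t=0,i=14, bit22=0)
  nb #.#.#: next=#  (t=4,i=7, bit21=1)
  nb #.#..: next=.  (t=0,i=7, bit20=0)
  nb #..##: next=.  (t=2,i=12, bit19=0)
  nb #..#.: next=.  (t=1,i=8, bit18=0)
  nb #...#: next=#  (t=0,i=2, bit17=1)
  nb #....: next=#  (t=2,i=7, bit16=1)
  nb .####: next=.  (t=0,i=23, bit15=0)
  nb .###.: next=#  (t=1,i=5, bit14=1)
  nb .##.#: next=#  (t=0,i=5, bit13=1)
  nb .##..: next=.  (t=0,i=15, bit12=0)
  nb .#.##: next=#  (t=1,i=0, bit11=1)
  nb .#.#.: next=.  (t=2,i=1, bit10=0)
  nb .#..#: next=.  (t=2,i=3, bit9=0)
  nb .#...: next=.  (t=0,i=8, bit8=0)
  nb ..###: next=#  (t=4,i=23, bit7=1)
  nb ..##.: next=#  (t=0,i=4, bit6=1)
  nb ..#.#: next=.  (t=1,i=9, bit5=0)
  nb ..#..: next=.  (t=2,i=5, bit4=0)
  nb ...##: next=.  (t=0,i=3, bit3=0)
  nb ...#.: next=.  (t=1,i=23, bit2=0)
  nb ....#: next=#  (t=2,i=8, bit1=1)
  nb .....: next=#  (t=3,i=0, bit0=1)
  bits 01000101001000110110100011000011 = 1159948483

1159948483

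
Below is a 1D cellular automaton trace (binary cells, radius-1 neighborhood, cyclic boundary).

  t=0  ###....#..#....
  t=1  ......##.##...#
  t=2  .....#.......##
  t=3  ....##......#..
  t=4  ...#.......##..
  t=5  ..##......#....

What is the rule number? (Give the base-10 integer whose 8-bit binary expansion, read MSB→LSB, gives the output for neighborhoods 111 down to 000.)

6

  nb ###: next=.  (t=0,i=1, bit7=0)
  nb ##.: next=.  (t=0,i=2, bit6=0)
  nb #.#: next=.  (t=1,i=8, bit5=0)
  nb #..: next=.  (t=0,i=3, bit4=0)
  nb .##: next=.  (t=0,i=0, bit3=0)
  nb .#.: next=#  (t=0,i=7, bit2=1)
  nb ..#: next=#  (t=0,i=6, bit1=1)
  nb ...: next=.  (t=0,i=4, bit0=0)
  bits 00000110 = 6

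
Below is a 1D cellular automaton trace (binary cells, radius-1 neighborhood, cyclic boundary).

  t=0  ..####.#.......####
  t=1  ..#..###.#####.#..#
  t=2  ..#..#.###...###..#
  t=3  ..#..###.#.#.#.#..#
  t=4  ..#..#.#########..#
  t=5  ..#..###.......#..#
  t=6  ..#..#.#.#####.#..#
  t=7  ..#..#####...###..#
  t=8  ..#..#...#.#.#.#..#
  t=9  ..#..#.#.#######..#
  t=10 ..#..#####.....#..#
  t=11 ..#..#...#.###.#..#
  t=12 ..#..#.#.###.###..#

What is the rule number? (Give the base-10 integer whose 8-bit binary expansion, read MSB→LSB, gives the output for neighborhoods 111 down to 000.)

109

  [7] ### => .  t=0,i=3
  [6] ##. => #  t=0,i=5
  [5] #.# => #  t=0,i=6
  [4] #.. => .  t=0,i=0
  [3] .## => #  t=0,i=2
  [2] .#. => #  t=0,i=7
  [1] ..# => .  t=0,i=1
  [0] ... => #  t=0,i=9
  bits 01101101 = 109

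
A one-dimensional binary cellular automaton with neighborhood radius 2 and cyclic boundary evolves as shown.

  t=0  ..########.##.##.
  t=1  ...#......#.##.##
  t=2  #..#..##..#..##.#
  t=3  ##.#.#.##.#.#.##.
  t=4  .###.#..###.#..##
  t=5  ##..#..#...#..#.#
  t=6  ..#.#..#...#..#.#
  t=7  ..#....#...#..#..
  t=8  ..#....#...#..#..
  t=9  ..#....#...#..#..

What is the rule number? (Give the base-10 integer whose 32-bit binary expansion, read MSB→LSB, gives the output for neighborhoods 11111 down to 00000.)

  ##### -> .   bit 31 = 0  t=0,i=4
  ####. -> .   bit 30 = 0  t=0,i=8
  ###.# -> .   bit 29 = 0  t=0,i=9
  ###.. -> .   bit 28 = 0  t=5,i=1
  ##.## -> #   bit 27 = 1  t=0,i=10
  ##.#. -> #   bit 26 = 1  t=3,i=2
  ##..# -> #   bit 25 = 1  t=2,i=1
  ##... -> #   bit 24 = 1  t=0,i=16
  #.### -> #   bit 23 = 1  t=4,i=1
  #.##. -> .   bit 22 = 0  t=0,i=11
  #.#.# -> #   bit 21 = 1  t=3,i=3
  #.#.. -> .   bit 20 = 0  t=4,i=5
  #..## -> #   bit 19 = 1  t=2,i=5
  #..#. -> .   bit 18 = 0  t=2,i=2
  #...# -> .   bit 17 = 0  t=0,i=0
  #.... -> .   bit 16 = 0  t=1,i=5
  .#### -> #   bit 15 = 1  t=0,i=3
  .###. -> .   bit 14 = 0  t=4,i=2
  .##.# -> #   bit 13 = 1  t=0,i=12
  .##.. -> #   bit 12 = 1  t=0,i=15
  .#.## -> .   bit 11 = 0  t=1,i=11
  .#.#. -> .   bit 10 = 0  t=3,i=4
  .#..# -> .   bit 9 = 0  t=2,i=4
  .#... -> .   bit 8 = 0  t=1,i=4
  ..### -> .   bit 7 = 0  t=0,i=2
  ..##. -> .   bit 6 = 0  t=2,i=6
  ..#.# -> #   bit 5 = 1  t=1,i=10
  ..#.. -> #   bit 4 = 1  t=1,i=3
  ...## -> .   bit 3 = 0  t=0,i=1
  ...#. -> .   bit 2 = 0  t=1,i=2
  ....# -> .   bit 1 = 0  t=1,i=8
  ..... -> #   bit 0 = 1  t=1,i=6
  bits 00001111101010001011000000110001 = 262713393

262713393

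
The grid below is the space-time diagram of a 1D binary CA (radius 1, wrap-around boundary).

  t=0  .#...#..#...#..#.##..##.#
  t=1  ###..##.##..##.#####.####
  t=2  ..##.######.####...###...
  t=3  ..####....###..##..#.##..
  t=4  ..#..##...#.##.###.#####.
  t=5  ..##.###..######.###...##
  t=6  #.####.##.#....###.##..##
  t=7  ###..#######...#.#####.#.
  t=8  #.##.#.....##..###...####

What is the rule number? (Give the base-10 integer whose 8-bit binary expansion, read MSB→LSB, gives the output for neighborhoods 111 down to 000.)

  ###|.  b7=0 t=1,i=0
  ##.|#  b6=1 t=0,i=18
  #.#|#  b5=1 t=0,i=0
  #..|#  b4=1 t=0,i=2
  .##|#  b3=1 t=0,i=17
  .#.|#  b2=1 t=0,i=1
  ..#|.  b1=0 t=0,i=4
  ...|.  b0=0 t=0,i=3
  bits 01111100 = 124

124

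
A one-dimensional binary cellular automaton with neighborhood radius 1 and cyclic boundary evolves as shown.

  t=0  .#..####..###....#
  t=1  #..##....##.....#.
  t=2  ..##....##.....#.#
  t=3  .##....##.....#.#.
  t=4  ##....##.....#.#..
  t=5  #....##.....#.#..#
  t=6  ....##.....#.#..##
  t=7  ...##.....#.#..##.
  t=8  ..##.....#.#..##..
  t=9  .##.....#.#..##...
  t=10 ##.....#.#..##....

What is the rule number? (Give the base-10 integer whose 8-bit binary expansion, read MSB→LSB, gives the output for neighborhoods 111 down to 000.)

42

  [7] ### => .  t=0,i=5
  [6] ##. => .  t=0,i=7
  [5] #.# => #  t=0,i=0
  [4] #.. => .  t=0,i=2
  [3] .## => #  t=0,i=4
  [2] .#. => .  t=0,i=1
  [1] ..# => #  t=0,i=3
  [0] ... => .  t=0,i=14
  bits 00101010 = 42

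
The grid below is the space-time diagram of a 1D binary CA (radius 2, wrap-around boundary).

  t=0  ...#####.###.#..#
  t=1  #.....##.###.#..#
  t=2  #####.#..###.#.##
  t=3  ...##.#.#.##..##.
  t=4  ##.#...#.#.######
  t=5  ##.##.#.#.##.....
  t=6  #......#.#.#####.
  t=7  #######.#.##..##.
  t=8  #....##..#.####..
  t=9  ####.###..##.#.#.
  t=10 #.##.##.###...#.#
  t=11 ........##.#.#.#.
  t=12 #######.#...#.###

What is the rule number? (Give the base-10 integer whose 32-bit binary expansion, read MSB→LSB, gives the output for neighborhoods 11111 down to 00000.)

1670995287

  ##### -> .   bit 31 = 0  t=0,i=5
  ####. -> #   bit 30 = 1  t=0,i=6
  ###.# -> #   bit 29 = 1  t=0,i=7
  ###.. -> .   bit 28 = 0  t=8,i=14
  ##.## -> .   bit 27 = 0  t=0,i=8
  ##.#. -> .   bit 26 = 0  t=0,i=12
  ##..# -> #   bit 25 = 1  t=3,i=12
  ##... -> #   bit 24 = 1  t=1,i=1
  #.### -> #   bit 23 = 1  t=0,i=9
  #.##. -> .   bit 22 = 0  t=3,i=10
  #.#.# -> .   bit 21 = 0  t=2,i=13
  #.#.. -> #   bit 20 = 1  t=0,i=13
  #..## -> #   bit 19 = 1  t=1,i=15
  #..#. -> .   bit 18 = 0  t=0,i=15
  #...# -> .   bit 17 = 0  t=0,i=1
  #.... -> #   bit 16 = 1  t=1,i=2
  .#### -> .   bit 15 = 0  t=0,i=4
  .###. -> #   bit 14 = 1  t=0,i=10
  .##.# -> .   bit 13 = 0  t=1,i=7
  .##.. -> #   bit 12 = 1  t=1,i=0
  .#.## -> #   bit 11 = 1  t=2,i=14
  .#.#. -> #   bit 10 = 1  t=3,i=7
  .#..# -> .   bit 9 = 0  t=0,i=14
  .#... -> #   bit 8 = 1  t=0,i=0
  ..### -> .   bit 7 = 0  t=0,i=3
  ..##. -> #   bit 6 = 1  t=1,i=6
  ..#.# -> .   bit 5 = 0  t=4,i=7
  ..#.. -> #   bit 4 = 1  t=0,i=16
  ...## -> .   bit 3 = 0  t=0,i=2
  ...#. -> #   bit 2 = 1  t=4,i=6
  ....# -> #   bit 1 = 1  t=1,i=4
  ..... -> #   bit 0 = 1  t=1,i=3
  bits 01100011100110010101110101010111 = 1670995287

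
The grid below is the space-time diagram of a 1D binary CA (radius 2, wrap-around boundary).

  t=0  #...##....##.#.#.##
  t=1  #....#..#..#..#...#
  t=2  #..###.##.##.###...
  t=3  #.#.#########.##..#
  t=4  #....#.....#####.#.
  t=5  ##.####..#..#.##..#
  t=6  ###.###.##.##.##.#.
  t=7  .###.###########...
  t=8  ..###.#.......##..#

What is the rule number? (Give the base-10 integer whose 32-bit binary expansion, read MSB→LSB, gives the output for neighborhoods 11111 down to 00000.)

2019358006

  [31] ##### => .  t=3,i=6
  [30] ####. => #  t=3,i=11
  [29] ###.# => #  t=2,i=5
  [28] ###.. => #  t=0,i=0
  [27] ##.## => #  t=2,i=6
  [26] ##.#. => .  t=0,i=12
  [25] ##..# => .  t=3,i=16
  [24] ##... => .  t=0,i=1
  [23] #.### => .  t=0,i=17
  [22] #.##. => #  t=2,i=7
  [21] #.#.# => .  t=0,i=13
  [20] #.#.. => #  t=4,i=0
  [19] #..## => #  t=2,i=2
  [18] #..#. => #  t=1,i=7
  [17] #...# => .  t=0,i=2
  [16] #.... => .  t=0,i=7
  [15] .#### => #  t=3,i=5
  [14] .###. => #  t=0,i=18
  [13] .##.# => #  t=0,i=11
  [12] .##.. => #  t=0,i=5
  [11] .#.## => .  t=0,i=16
  [10] .#.#. => #  t=0,i=14
  [9] .#..# => .  t=1,i=6
  [8] .#... => #  t=1,i=15
  [7] ..### => .  t=2,i=3
  [6] ..##. => .  t=0,i=4
  [5] ..#.# => #  t=5,i=12
  [4] ..#.. => #  t=1,i=5
  [3] ...## => .  t=0,i=3
  [2] ...#. => #  t=1,i=4
  [1] ....# => #  t=0,i=8
  [0] ..... => .  t=4,i=8
  bits 01111000010111001111010100110110 = 2019358006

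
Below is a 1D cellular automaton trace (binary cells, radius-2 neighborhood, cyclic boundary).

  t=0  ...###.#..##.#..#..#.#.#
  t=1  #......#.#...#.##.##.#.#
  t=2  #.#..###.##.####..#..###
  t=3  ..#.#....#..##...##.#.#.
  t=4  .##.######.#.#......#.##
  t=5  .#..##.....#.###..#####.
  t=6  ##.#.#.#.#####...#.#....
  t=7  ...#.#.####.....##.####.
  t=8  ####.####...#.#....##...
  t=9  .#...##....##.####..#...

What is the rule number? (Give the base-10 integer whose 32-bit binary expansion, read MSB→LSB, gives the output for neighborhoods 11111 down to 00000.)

  [31] ##### => .  t=4,i=6
  [30] ####. => .  t=2,i=14
  [29] ###.# => .  t=0,i=5
  [28] ###.. => .  t=2,i=15
  [27] ##.## => .  t=1,i=17
  [26] ##.#. => .  t=0,i=6
  [25] ##..# => .  t=2,i=16
  [24] ##... => .  t=1,i=1
  [23] #.### => #  t=2,i=12
  [22] #.##. => #  t=1,i=15
  [21] #.#.# => #  t=0,i=21
  [20] #.#.. => #  t=0,i=7
  [19] #..## => #  t=0,i=9
  [18] #..#. => #  t=0,i=15
  [17] #...# => .  t=0,i=1
  [16] #.... => #  t=1,i=2
  [15] .#### => #  t=2,i=13
  [14] .###. => .  t=0,i=4
  [13] .##.# => .  t=0,i=11
  [12] .##.. => #  t=1,i=0
  [11] .#.## => #  t=1,i=14
  [10] .#.#. => .  t=0,i=20
  [9] .#..# => .  t=0,i=8
  [8] .#... => #  t=0,i=0
  [7] ..### => .  t=0,i=3
  [6] ..##. => .  t=0,i=10
  [5] ..#.# => #  t=0,i=19
  [4] ..#.. => #  t=0,i=16
  [3] ...## => .  t=0,i=2
  [2] ...#. => #  t=1,i=6
  [1] ....# => #  t=1,i=5
  [0] ..... => .  t=1,i=3
  bits 00000000111111011001100100110110 = 16619830

16619830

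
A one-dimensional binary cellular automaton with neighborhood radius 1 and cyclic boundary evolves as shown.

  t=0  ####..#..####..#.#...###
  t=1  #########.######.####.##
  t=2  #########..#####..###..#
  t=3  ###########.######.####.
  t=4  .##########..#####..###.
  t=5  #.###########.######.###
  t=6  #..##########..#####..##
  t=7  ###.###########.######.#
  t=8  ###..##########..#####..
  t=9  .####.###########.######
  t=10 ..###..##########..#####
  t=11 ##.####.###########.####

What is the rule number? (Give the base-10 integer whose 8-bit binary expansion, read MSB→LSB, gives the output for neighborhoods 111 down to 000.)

215

  ###|#  b7=1 t=0,i=0
  ##.|#  b6=1 t=0,i=3
  #.#|.  b5=0 t=0,i=16
  #..|#  b4=1 t=0,i=4
  .##|.  b3=0 t=0,i=9
  .#.|#  b2=1 t=0,i=6
  ..#|#  b1=1 t=0,i=5
  ...|#  b0=1 t=0,i=19
  bits 11010111 = 215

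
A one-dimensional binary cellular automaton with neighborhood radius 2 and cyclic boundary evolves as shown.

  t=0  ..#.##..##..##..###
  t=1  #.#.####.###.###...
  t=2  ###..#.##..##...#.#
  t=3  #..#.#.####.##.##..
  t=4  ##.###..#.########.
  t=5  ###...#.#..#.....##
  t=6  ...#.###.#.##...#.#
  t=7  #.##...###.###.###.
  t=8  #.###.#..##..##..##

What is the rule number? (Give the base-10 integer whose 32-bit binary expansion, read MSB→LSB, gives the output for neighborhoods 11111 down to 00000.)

  #####|.  b31=0 t=4,i=12
  ####.|.  b30=0 t=1,i=6
  ###.#|#  b29=1 t=1,i=7
  ###..|.  b28=0 t=0,i=18
  ##.##|#  b27=1 t=1,i=8
  ##.#.|#  b26=1 t=6,i=8
  ##..#|#  b25=1 t=0,i=0
  ##...|#  b24=1 t=1,i=16
  #.###|.  b23=0 t=1,i=4
  #.##.|#  b22=1 t=0,i=4
  #.#.#|#  b21=1 t=1,i=2
  #.#..|.  b20=0 t=5,i=8
  #..##|#  b19=1 t=0,i=7
  #..#.|.  b18=0 t=0,i=1
  #...#|.  b17=0 t=1,i=17
  #....|.  b16=0 t=5,i=13
  .####|#  b15=1 t=1,i=5
  .###.|.  b14=0 t=0,i=17
  .##.#|#  b13=1 t=3,i=13
  .##..|#  b12=1 t=0,i=5
  .#.##|.  b11=0 t=0,i=3
  .#.#.|#  b10=1 t=1,i=1
  .#..#|#  b9=1 t=3,i=1
  .#...|#  b8=1 t=5,i=12
  ..###|.  b7=0 t=0,i=16
  ..##.|.  b6=0 t=0,i=8
  ..#.#|#  b5=1 t=0,i=2
  ..#..|#  b4=1 t=3,i=0
  ...##|#  b3=1 t=5,i=16
  ...#.|#  b2=1 t=1,i=18
  ....#|.  b1=0 t=5,i=15
  .....|.  b0=0 t=5,i=14
  bits 00101111011010001011011100111100 = 795391804

795391804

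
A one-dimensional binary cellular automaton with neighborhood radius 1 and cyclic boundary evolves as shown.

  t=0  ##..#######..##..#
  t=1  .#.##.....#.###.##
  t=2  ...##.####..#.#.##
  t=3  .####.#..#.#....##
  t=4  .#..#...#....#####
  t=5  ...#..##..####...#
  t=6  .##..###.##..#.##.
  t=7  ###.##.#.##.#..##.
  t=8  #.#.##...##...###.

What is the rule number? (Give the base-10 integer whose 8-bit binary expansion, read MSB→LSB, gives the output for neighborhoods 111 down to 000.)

  nb ###: next=.  (t=0,i=0, bit7=0)
  nb ##.: next=#  (t=0,i=1, bit6=1)
  nb #.#: next=.  (t=1,i=0, bit5=0)
  nb #..: next=.  (t=0,i=2, bit4=0)
  nb .##: next=#  (t=0,i=4, bit3=1)
  nb .#.: next=.  (t=1,i=1, bit2=0)
  nb ..#: next=#  (t=0,i=3, bit1=1)
  nb ...: next=#  (t=1,i=6, bit0=1)
  bits 01001011 = 75

75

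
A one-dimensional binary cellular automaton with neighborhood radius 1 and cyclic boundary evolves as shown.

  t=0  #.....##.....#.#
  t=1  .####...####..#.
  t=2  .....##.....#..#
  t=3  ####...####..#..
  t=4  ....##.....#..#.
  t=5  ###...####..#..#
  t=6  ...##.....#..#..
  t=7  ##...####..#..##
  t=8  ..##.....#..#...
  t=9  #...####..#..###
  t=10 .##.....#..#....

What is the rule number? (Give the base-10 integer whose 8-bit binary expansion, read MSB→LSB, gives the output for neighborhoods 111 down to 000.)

49

  ### -> .   bit 7 = 0  t=1,i=2
  ##. -> .   bit 6 = 0  t=0,i=0
  #.# -> #   bit 5 = 1  t=0,i=14
  #.. -> #   bit 4 = 1  t=0,i=1
  .## -> .   bit 3 = 0  t=0,i=6
  .#. -> .   bit 2 = 0  t=0,i=13
  ..# -> .   bit 1 = 0  t=0,i=5
  ... -> #   bit 0 = 1  t=0,i=2
  bits 00110001 = 49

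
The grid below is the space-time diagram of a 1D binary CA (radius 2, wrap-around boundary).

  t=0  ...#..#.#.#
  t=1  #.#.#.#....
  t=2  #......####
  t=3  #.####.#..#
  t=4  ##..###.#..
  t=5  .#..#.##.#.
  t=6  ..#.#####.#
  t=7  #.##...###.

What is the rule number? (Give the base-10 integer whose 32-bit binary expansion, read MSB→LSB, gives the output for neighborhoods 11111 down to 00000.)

2084649895

  #####|.  b31=0 t=2,i=9
  ####.|#  b30=1 t=2,i=10
  ###.#|#  b29=1 t=3,i=5
  ###..|#  b28=1 t=2,i=0
  ##.##|#  b27=1 t=3,i=1
  ##.#.|#  b26=1 t=3,i=6
  ##..#|.  b25=0 t=4,i=2
  ##...|.  b24=0 t=2,i=1
  #.###|.  b23=0 t=3,i=2
  #.##.|#  b22=1 t=5,i=6
  #.#.#|.  b21=0 t=0,i=8
  #.#..|.  b20=0 t=0,i=10
  #..##|.  b19=0 t=3,i=9
  #..#.|.  b18=0 t=0,i=5
  #...#|.  b17=0 t=0,i=1
  #....|#  b16=1 t=1,i=8
  .####|.  b15=0 t=2,i=8
  .###.|.  b14=0 t=4,i=5
  .##.#|#  b13=1 t=3,i=0
  .##..|#  b12=1 t=4,i=1
  .#.##|#  b11=1 t=5,i=5
  .#.#.|.  b10=0 t=0,i=7
  .#..#|#  b9=1 t=0,i=4
  .#...|#  b8=1 t=0,i=0
  ..###|#  b7=1 t=2,i=7
  ..##.|.  b6=0 t=3,i=10
  ..#.#|#  b5=1 t=0,i=6
  ..#..|.  b4=0 t=0,i=3
  ...##|.  b3=0 t=2,i=6
  ...#.|#  b2=1 t=0,i=2
  ....#|#  b1=1 t=1,i=9
  .....|#  b0=1 t=2,i=3
  bits 01111100010000010011101110100111 = 2084649895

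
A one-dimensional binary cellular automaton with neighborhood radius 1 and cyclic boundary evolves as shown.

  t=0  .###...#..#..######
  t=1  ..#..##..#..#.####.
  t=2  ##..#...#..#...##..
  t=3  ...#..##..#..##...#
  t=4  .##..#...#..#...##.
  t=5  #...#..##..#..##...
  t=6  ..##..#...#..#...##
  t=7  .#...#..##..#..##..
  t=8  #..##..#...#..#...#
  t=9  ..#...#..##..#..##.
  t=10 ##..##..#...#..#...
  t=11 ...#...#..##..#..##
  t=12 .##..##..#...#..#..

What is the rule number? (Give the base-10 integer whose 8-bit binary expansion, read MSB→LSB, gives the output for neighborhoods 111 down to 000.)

  nb ###: next=#  (t=0,i=2, bit7=1)
  nb ##.: next=.  (t=0,i=3, bit6=0)
  nb #.#: next=.  (t=0,i=0, bit5=0)
  nb #..: next=.  (t=0,i=4, bit4=0)
  nb .##: next=.  (t=0,i=1, bit3=0)
  nb .#.: next=.  (t=0,i=7, bit2=0)
  nb ..#: next=#  (t=0,i=6, bit1=1)
  nb ...: next=#  (t=0,i=5, bit0=1)
  bits 10000011 = 131

131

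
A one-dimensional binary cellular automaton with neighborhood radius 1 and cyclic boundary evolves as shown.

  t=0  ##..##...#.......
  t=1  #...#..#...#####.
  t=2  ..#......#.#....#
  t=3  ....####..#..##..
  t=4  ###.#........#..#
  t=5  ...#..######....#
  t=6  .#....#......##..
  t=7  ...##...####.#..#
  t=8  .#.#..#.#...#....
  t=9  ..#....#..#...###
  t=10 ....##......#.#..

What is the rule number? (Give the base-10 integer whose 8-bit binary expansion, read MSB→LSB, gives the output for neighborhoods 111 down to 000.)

  ###|.  b7=0 t=1,i=12
  ##.|.  b6=0 t=0,i=1
  #.#|#  b5=1 t=1,i=16
  #..|.  b4=0 t=0,i=2
  .##|#  b3=1 t=0,i=0
  .#.|.  b2=0 t=0,i=9
  ..#|.  b1=0 t=0,i=3
  ...|#  b0=1 t=0,i=7
  bits 00101001 = 41

41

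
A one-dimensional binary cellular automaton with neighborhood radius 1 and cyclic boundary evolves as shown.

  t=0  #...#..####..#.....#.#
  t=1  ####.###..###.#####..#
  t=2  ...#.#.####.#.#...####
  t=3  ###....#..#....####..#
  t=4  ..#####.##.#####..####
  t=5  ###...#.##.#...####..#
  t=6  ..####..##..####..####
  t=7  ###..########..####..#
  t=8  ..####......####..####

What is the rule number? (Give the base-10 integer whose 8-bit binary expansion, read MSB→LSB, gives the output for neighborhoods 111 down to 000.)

91

  nb ###: next=.  (t=0,i=8, bit7=0)
  nb ##.: next=#  (t=0,i=0, bit6=1)
  nb #.#: next=.  (t=0,i=20, bit5=0)
  nb #..: next=#  (t=0,i=1, bit4=1)
  nb .##: next=#  (t=0,i=7, bit3=1)
  nb .#.: next=.  (t=0,i=4, bit2=0)
  nb ..#: next=#  (t=0,i=3, bit1=1)
  nb ...: next=#  (t=0,i=2, bit0=1)
  bits 01011011 = 91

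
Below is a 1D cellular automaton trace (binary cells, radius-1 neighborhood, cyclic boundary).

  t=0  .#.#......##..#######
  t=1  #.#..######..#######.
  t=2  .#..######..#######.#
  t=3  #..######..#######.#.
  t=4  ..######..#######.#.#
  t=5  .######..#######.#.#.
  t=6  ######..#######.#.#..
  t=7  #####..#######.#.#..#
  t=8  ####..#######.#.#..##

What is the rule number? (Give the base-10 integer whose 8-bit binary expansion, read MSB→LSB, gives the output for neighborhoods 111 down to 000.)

  [7] ### => #  t=0,i=15
  [6] ##. => .  t=0,i=11
  [5] #.# => #  t=0,i=0
  [4] #.. => .  t=0,i=4
  [3] .## => #  t=0,i=10
  [2] .#. => .  t=0,i=1
  [1] ..# => #  t=0,i=9
  [0] ... => #  t=0,i=5
  bits 10101011 = 171

171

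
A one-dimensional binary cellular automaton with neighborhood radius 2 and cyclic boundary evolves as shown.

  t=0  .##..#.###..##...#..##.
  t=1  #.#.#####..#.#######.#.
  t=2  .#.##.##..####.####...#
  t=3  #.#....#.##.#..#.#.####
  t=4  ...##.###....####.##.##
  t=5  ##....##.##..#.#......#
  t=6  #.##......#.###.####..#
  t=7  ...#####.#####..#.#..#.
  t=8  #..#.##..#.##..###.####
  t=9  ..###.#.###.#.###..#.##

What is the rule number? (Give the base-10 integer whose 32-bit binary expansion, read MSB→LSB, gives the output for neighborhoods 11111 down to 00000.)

3247398837

  nb #####: next=#  (t=1,i=6, bit31=1)
  nb ####.: next=#  (t=1,i=7, bit30=1)
  nb ###.#: next=.  (t=1,i=19, bit29=0)
  nb ###..: next=.  (t=0,i=9, bit28=0)
  nb ##.##: next=.  (t=2,i=5, bit27=0)
  nb ##.#.: next=.  (t=1,i=20, bit26=0)
  nb ##..#: next=.  (t=0,i=3, bit25=0)
  nb ##...: next=#  (t=0,i=14, bit24=1)
  nb #.###: next=#  (t=0,i=7, bit23=1)
  nb #.##.: next=.  (t=2,i=3, bit22=0)
  nb #.#.#: next=.  (t=1,i=0, bit21=0)
  nb #.#..: next=.  (t=3,i=2, bit20=0)
  nb #..##: next=#  (t=0,i=0, bit19=1)
  nb #..#.: next=#  (t=0,i=4, bit18=1)
  nb #...#: next=#  (t=0,i=15, bit17=1)
  nb #....: next=#  (t=3,i=4, bit16=1)
  nb .####: next=.  (t=1,i=5, bit15=0)
  nb .###.: next=#  (t=0,i=8, bit14=1)
  nb .##.#: next=.  (t=2,i=4, bit13=0)
  nb .##..: next=#  (t=0,i=2, bit12=1)
  nb .#.##: next=#  (t=0,i=6, bit11=1)
  nb .#.#.: next=#  (t=1,i=1, bit10=1)
  nb .#..#: next=#  (t=0,i=18, bit9=1)
  nb .#...: next=#  (t=3,i=3, bit8=1)
  nb ..###: next=#  (t=2,i=10, bit7=1)
  nb ..##.: next=.  (t=0,i=1, bit6=0)
  nb ..#.#: next=#  (t=0,i=5, bit5=1)
  nb ..#..: next=#  (t=0,i=17, bit4=1)
  nb ...##: next=.  (t=4,i=2, bit3=0)
  nb ...#.: next=#  (t=0,i=16, bit2=1)
  nb ....#: next=.  (t=3,i=5, bit1=0)
  nb .....: next=#  (t=5,i=18, bit0=1)
  bits 11000001100011110101111110110101 = 3247398837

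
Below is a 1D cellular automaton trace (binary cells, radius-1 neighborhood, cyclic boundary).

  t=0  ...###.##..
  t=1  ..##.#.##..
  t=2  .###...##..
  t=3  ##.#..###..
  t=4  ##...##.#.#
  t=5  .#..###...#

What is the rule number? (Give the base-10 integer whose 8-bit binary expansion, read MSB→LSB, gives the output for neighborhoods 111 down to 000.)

74

  ###|.  b7=0 t=0,i=4
  ##.|#  b6=1 t=0,i=5
  #.#|.  b5=0 t=0,i=6
  #..|.  b4=0 t=0,i=9
  .##|#  b3=1 t=0,i=3
  .#.|.  b2=0 t=1,i=5
  ..#|#  b1=1 t=0,i=2
  ...|.  b0=0 t=0,i=0
  bits 01001010 = 74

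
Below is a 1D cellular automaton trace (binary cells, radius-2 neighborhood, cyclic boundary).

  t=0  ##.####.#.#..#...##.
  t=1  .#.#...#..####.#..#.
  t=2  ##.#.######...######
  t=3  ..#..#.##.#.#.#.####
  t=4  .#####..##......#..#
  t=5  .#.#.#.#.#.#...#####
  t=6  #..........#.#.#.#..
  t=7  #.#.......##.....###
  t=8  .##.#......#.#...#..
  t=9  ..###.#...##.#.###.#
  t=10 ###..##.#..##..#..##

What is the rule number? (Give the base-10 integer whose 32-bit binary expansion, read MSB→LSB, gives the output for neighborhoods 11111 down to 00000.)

  nb #####: next=#  (t=2,i=7, bit31=1)
  nb ####.: next=.  (t=0,i=5, bit30=0)
  nb ###.#: next=.  (t=0,i=6, bit29=0)
  nb ###..: next=#  (t=2,i=10, bit28=1)
  nb ##.##: next=.  (t=0,i=2, bit27=0)
  nb ##.#.: next=#  (t=0,i=7, bit26=1)
  nb ##..#: next=.  (t=3,i=0, bit25=0)
  nb ##...: next=.  (t=2,i=11, bit24=0)
  nb #.###: next=#  (t=0,i=3, bit23=1)
  nb #.##.: next=.  (t=0,i=0, bit22=0)
  nb #.#.#: next=.  (t=0,i=8, bit21=0)
  nb #.#..: next=#  (t=0,i=10, bit20=1)
  nb #..##: next=#  (t=1,i=9, bit19=1)
  nb #..#.: next=#  (t=0,i=12, bit18=1)
  nb #...#: next=#  (t=0,i=15, bit17=1)
  nb #....: next=#  (t=4,i=11, bit16=1)
  nb .####: next=.  (t=0,i=4, bit15=0)
  nb .###.: next=.  (t=9,i=3, bit14=0)
  nb .##.#: next=#  (t=0,i=1, bit13=1)
  nb .##..: next=#  (t=4,i=9, bit12=1)
  nb .#.##: next=.  (t=2,i=4, bit11=0)
  nb .#.#.: next=.  (t=0,i=9, bit10=0)
  nb .#..#: next=#  (t=0,i=11, bit9=1)
  nb .#...: next=.  (t=0,i=14, bit8=0)
  nb ..###: next=#  (t=1,i=10, bit7=1)
  nb ..##.: next=.  (t=0,i=17, bit6=0)
  nb ..#.#: next=#  (t=1,i=1, bit5=1)
  nb ..#..: next=#  (t=0,i=13, bit4=1)
  nb ...##: next=.  (t=0,i=16, bit3=0)
  nb ...#.: next=#  (t=1,i=6, bit2=1)
  nb ....#: next=.  (t=4,i=14, bit1=0)
  nb .....: next=.  (t=4,i=12, bit0=0)
  bits 10010100100111110011001010110100 = 2493461172

2493461172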